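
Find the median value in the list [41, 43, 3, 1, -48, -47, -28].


First, sort the list: [-48, -47, -28, 1, 3, 41, 43]
The list has 7 elements (odd count).
The middle index is 3 (0-based), and the element there is 1.
Final answer: 1


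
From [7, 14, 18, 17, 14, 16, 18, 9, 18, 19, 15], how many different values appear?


List all unique values:
Distinct values: [7, 9, 14, 15, 16, 17, 18, 19]
Count = 8
Final answer: 8


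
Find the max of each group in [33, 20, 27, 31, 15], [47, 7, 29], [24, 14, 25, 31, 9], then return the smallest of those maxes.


Find max of each group:
  Group 1: [33, 20, 27, 31, 15] -> max = 33
  Group 2: [47, 7, 29] -> max = 47
  Group 3: [24, 14, 25, 31, 9] -> max = 31
Maxes: [33, 47, 31]
Minimum of maxes = 31
Final answer: 31


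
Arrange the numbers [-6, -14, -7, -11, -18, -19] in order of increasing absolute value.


Compute absolute values:
  |-6| = 6
  |-14| = 14
  |-7| = 7
  |-11| = 11
  |-18| = 18
  |-19| = 19
Absolute values in increasing order: 6 < 7 < 11 < 14 < 18 < 19
Listing the original numbers in that order gives the answer.
Final answer: [-6, -7, -11, -14, -18, -19]


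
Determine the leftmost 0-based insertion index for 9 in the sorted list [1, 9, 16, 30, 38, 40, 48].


List is sorted: [1, 9, 16, 30, 38, 40, 48]
We need the leftmost position where 9 can be inserted, i.e. the first index whose element is >= 9 (or the end of the list if none is).
Binary search with low=0, high=7 (0-based indices):
  low=0, high=7, mid=3: a[3]=30 >= 9, so high = 3
  low=0, high=3, mid=1: a[1]=9 >= 9, so high = 1
  low=0, high=1, mid=0: a[0]=1 < 9, so low = 1
Now low = high = 1, so the insertion index is 1.
Final answer: 1


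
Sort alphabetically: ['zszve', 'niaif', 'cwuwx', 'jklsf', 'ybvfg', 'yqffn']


Compare strings character by character (the first differing letter decides):
  'cwuwx' < 'jklsf' since 'c' < 'j' at position 1
  'jklsf' < 'niaif' since 'j' < 'n' at position 1
  'niaif' < 'ybvfg' since 'n' < 'y' at position 1
  'ybvfg' < 'yqffn' since 'b' < 'q' at position 2
  'yqffn' < 'zszve' since 'y' < 'z' at position 1
Chaining these comparisons gives the alphabetical order.
Final answer: ['cwuwx', 'jklsf', 'niaif', 'ybvfg', 'yqffn', 'zszve']


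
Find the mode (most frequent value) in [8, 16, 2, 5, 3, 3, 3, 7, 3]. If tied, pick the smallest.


Count the frequency of each value:
  2 appears 1 time(s)
  3 appears 4 time(s)
  5 appears 1 time(s)
  7 appears 1 time(s)
  8 appears 1 time(s)
  16 appears 1 time(s)
Maximum frequency is 4.
Only 3 reaches that frequency, so it is the mode.
Final answer: 3


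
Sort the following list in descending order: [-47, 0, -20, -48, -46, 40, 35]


Original list: [-47, 0, -20, -48, -46, 40, 35]
Repeatedly take the largest remaining element:
  Remaining [-47, 0, -20, -48, -46, 40, 35] -> largest is 40
  Remaining [-47, 0, -20, -48, -46, 35] -> largest is 35
  Remaining [-47, 0, -20, -48, -46] -> largest is 0
  Remaining [-47, -20, -48, -46] -> largest is -20
  Remaining [-47, -48, -46] -> largest is -46
  Remaining [-47, -48] -> largest is -47
  Remaining [-48] -> largest is -48
Collecting the picks in order gives the descending list.
Final answer: [40, 35, 0, -20, -46, -47, -48]


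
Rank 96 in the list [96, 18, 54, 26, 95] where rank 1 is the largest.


Sort descending: [96, 95, 54, 26, 18]
Find 96 in the sorted list.
96 is at position 1.
Final answer: 1


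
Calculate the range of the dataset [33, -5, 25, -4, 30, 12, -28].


Maximum value: 33
Minimum value: -28
Range = 33 - (-28) = 61
Final answer: 61


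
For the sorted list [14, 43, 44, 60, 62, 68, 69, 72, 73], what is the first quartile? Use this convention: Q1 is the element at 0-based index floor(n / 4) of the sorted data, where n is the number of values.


The list has n = 9 elements.
Q1 index = floor(9 / 4) = floor(2.25) = 2
Counting from index 0 in the sorted data, the element at index 2 is 44.
Final answer: 44


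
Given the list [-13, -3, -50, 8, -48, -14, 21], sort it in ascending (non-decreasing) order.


Original list: [-13, -3, -50, 8, -48, -14, 21]
Repeatedly take the smallest remaining element:
  Remaining [-13, -3, -50, 8, -48, -14, 21] -> smallest is -50
  Remaining [-13, -3, 8, -48, -14, 21] -> smallest is -48
  Remaining [-13, -3, 8, -14, 21] -> smallest is -14
  Remaining [-13, -3, 8, 21] -> smallest is -13
  Remaining [-3, 8, 21] -> smallest is -3
  Remaining [8, 21] -> smallest is 8
  Remaining [21] -> smallest is 21
Collecting the picks in order gives the sorted list.
Final answer: [-50, -48, -14, -13, -3, 8, 21]


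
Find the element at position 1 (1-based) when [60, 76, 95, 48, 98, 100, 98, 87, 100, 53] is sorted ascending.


Sort ascending: [48, 53, 60, 76, 87, 95, 98, 98, 100, 100]
The 1st element (1-indexed) is at index 0.
Value = 48
Final answer: 48


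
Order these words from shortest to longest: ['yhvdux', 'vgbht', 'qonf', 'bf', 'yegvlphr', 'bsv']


Compute lengths:
  'yhvdux' has length 6
  'vgbht' has length 5
  'qonf' has length 4
  'bf' has length 2
  'yegvlphr' has length 8
  'bsv' has length 3
Lengths in increasing order: 2 < 3 < 4 < 5 < 6 < 8
Listing the words in that order gives the answer.
Final answer: ['bf', 'bsv', 'qonf', 'vgbht', 'yhvdux', 'yegvlphr']


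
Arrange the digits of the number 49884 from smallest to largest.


The number 49884 has digits: 4, 9, 8, 8, 4
Sorted: 4, 4, 8, 8, 9
Joining the sorted digits gives the result.
Final answer: 44889


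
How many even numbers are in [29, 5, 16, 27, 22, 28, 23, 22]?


Check each element:
  29 is odd
  5 is odd
  16 is even
  27 is odd
  22 is even
  28 is even
  23 is odd
  22 is even
Evens: [16, 22, 28, 22]
Count of evens = 4
Final answer: 4


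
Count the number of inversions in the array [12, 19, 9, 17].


For each element, count the later elements that are smaller than it:
  12 (index 0): smaller elements after it = [9] -> 1
  19 (index 1): smaller elements after it = [9, 17] -> 2
  9 (index 2): smaller elements after it = [] -> 0
Total inversions = 1 + 2 + 0 = 3
Final answer: 3


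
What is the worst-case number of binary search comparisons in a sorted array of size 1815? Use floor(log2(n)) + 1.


Binary search halves the search space each step.
Maximum comparisons = floor(log2(1815)) + 1
log2(1815) = 10.8258
floor(log2(1815)) = 10, so 10 + 1 = 11
Final answer: 11


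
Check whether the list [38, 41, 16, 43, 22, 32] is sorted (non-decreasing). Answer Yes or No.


Check consecutive pairs:
  38 <= 41? True
  41 <= 16? False
  16 <= 43? True
  43 <= 22? False
  22 <= 32? True
2 consecutive pair(s) are out of order, so the list is not sorted.
Final answer: No


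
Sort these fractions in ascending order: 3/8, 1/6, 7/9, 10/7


Convert to decimal for comparison:
  3/8 = 0.375
  1/6 = 0.1667
  7/9 = 0.7778
  10/7 = 1.4286
Decimals in increasing order: 0.1667 < 0.375 < 0.7778 < 1.4286
Writing each back as its fraction gives the sorted order.
Final answer: 1/6, 3/8, 7/9, 10/7


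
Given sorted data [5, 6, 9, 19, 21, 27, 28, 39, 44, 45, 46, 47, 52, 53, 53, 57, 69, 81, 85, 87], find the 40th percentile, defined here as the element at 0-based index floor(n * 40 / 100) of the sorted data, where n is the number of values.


The dataset has n = 20 elements.
Index = floor(20 * 40 / 100) = floor(800 / 100) = floor(8) = 8
Counting from index 0 in the sorted data, the element at index 8 is 44.
Final answer: 44


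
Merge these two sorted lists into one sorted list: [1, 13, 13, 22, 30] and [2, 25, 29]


List A: [1, 13, 13, 22, 30]
List B: [2, 25, 29]
Repeatedly compare the front elements and take the smaller:
  1 vs 2 -> take 1
  13 vs 2 -> take 2
  13 vs 25 -> take 13
  13 vs 25 -> take 13
  22 vs 25 -> take 22
  30 vs 25 -> take 25
  30 vs 29 -> take 29
  B is exhausted; append the rest of A: [30]
Final answer: [1, 2, 13, 13, 22, 25, 29, 30]


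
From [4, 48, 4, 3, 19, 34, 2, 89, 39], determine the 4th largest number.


Sort descending: [89, 48, 39, 34, 19, 4, 4, 3, 2]
The 4th element (1-indexed) is at index 3.
Value = 34
Final answer: 34


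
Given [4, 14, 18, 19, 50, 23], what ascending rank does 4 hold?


Sort ascending: [4, 14, 18, 19, 23, 50]
Find 4 in the sorted list.
4 is at position 1 (1-indexed).
Final answer: 1


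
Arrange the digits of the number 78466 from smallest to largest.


The number 78466 has digits: 7, 8, 4, 6, 6
Sorted: 4, 6, 6, 7, 8
Joining the sorted digits gives the result.
Final answer: 46678


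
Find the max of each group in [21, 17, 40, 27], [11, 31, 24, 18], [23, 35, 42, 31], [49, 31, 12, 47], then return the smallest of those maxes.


Find max of each group:
  Group 1: [21, 17, 40, 27] -> max = 40
  Group 2: [11, 31, 24, 18] -> max = 31
  Group 3: [23, 35, 42, 31] -> max = 42
  Group 4: [49, 31, 12, 47] -> max = 49
Maxes: [40, 31, 42, 49]
Minimum of maxes = 31
Final answer: 31


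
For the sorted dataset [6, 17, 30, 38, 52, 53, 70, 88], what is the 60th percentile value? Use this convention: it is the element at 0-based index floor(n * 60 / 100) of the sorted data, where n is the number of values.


The dataset has n = 8 elements.
Index = floor(8 * 60 / 100) = floor(480 / 100) = floor(4.8) = 4
Counting from index 0 in the sorted data, the element at index 4 is 52.
Final answer: 52


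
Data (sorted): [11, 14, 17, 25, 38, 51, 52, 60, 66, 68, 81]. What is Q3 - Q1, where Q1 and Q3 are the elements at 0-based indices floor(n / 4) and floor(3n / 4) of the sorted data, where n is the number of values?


The data has n = 11 elements.
Q1 index = floor(11 / 4) = floor(2.75) = 2; Q3 index = floor(3 * 11 / 4) = floor(8.25) = 8
Q1 = element at index 2 = 17
Q3 = element at index 8 = 66
IQR = 66 - 17 = 49
Final answer: 49


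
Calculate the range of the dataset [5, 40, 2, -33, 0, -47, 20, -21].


Maximum value: 40
Minimum value: -47
Range = 40 - (-47) = 87
Final answer: 87


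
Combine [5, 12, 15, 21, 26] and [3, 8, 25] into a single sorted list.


List A: [5, 12, 15, 21, 26]
List B: [3, 8, 25]
Repeatedly compare the front elements and take the smaller:
  5 vs 3 -> take 3
  5 vs 8 -> take 5
  12 vs 8 -> take 8
  12 vs 25 -> take 12
  15 vs 25 -> take 15
  21 vs 25 -> take 21
  26 vs 25 -> take 25
  B is exhausted; append the rest of A: [26]
Final answer: [3, 5, 8, 12, 15, 21, 25, 26]


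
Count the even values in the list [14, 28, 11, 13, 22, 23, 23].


Check each element:
  14 is even
  28 is even
  11 is odd
  13 is odd
  22 is even
  23 is odd
  23 is odd
Evens: [14, 28, 22]
Count of evens = 3
Final answer: 3


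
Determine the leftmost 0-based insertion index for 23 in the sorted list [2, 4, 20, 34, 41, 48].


List is sorted: [2, 4, 20, 34, 41, 48]
We need the leftmost position where 23 can be inserted, i.e. the first index whose element is >= 23 (or the end of the list if none is).
Binary search with low=0, high=6 (0-based indices):
  low=0, high=6, mid=3: a[3]=34 >= 23, so high = 3
  low=0, high=3, mid=1: a[1]=4 < 23, so low = 2
  low=2, high=3, mid=2: a[2]=20 < 23, so low = 3
Now low = high = 3, so the insertion index is 3.
Final answer: 3


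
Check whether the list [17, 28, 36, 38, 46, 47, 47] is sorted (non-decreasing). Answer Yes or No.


Check consecutive pairs:
  17 <= 28? True
  28 <= 36? True
  36 <= 38? True
  38 <= 46? True
  46 <= 47? True
  47 <= 47? True
Every consecutive pair is in order, so the list is non-decreasing.
Final answer: Yes


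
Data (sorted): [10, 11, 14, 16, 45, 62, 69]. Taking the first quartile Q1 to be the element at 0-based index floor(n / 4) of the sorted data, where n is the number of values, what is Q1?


The list has n = 7 elements.
Q1 index = floor(7 / 4) = floor(1.75) = 1
Counting from index 0 in the sorted data, the element at index 1 is 11.
Final answer: 11


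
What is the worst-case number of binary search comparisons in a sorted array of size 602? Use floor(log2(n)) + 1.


Binary search halves the search space each step.
Maximum comparisons = floor(log2(602)) + 1
log2(602) = 9.2336
floor(log2(602)) = 9, so 9 + 1 = 10
Final answer: 10


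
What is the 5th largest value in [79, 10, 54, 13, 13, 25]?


Sort descending: [79, 54, 25, 13, 13, 10]
The 5th element (1-indexed) is at index 4.
Value = 13
Final answer: 13


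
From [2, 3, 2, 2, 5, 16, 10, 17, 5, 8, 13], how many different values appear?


List all unique values:
Distinct values: [2, 3, 5, 8, 10, 13, 16, 17]
Count = 8
Final answer: 8


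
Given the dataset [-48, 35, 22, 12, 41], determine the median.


First, sort the list: [-48, 12, 22, 35, 41]
The list has 5 elements (odd count).
The middle index is 2 (0-based), and the element there is 22.
Final answer: 22


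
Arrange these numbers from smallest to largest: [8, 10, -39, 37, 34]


Original list: [8, 10, -39, 37, 34]
Repeatedly take the smallest remaining element:
  Remaining [8, 10, -39, 37, 34] -> smallest is -39
  Remaining [8, 10, 37, 34] -> smallest is 8
  Remaining [10, 37, 34] -> smallest is 10
  Remaining [37, 34] -> smallest is 34
  Remaining [37] -> smallest is 37
Collecting the picks in order gives the sorted list.
Final answer: [-39, 8, 10, 34, 37]


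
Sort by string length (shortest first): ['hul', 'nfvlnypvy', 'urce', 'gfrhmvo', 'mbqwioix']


Compute lengths:
  'hul' has length 3
  'nfvlnypvy' has length 9
  'urce' has length 4
  'gfrhmvo' has length 7
  'mbqwioix' has length 8
Lengths in increasing order: 3 < 4 < 7 < 8 < 9
Listing the words in that order gives the answer.
Final answer: ['hul', 'urce', 'gfrhmvo', 'mbqwioix', 'nfvlnypvy']


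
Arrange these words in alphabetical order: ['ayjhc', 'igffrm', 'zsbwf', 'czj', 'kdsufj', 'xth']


Compare strings character by character (the first differing letter decides):
  'ayjhc' < 'czj' since 'a' < 'c' at position 1
  'czj' < 'igffrm' since 'c' < 'i' at position 1
  'igffrm' < 'kdsufj' since 'i' < 'k' at position 1
  'kdsufj' < 'xth' since 'k' < 'x' at position 1
  'xth' < 'zsbwf' since 'x' < 'z' at position 1
Chaining these comparisons gives the alphabetical order.
Final answer: ['ayjhc', 'czj', 'igffrm', 'kdsufj', 'xth', 'zsbwf']


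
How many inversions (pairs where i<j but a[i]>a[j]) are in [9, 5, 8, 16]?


For each element, count the later elements that are smaller than it:
  9 (index 0): smaller elements after it = [5, 8] -> 2
  5 (index 1): smaller elements after it = [] -> 0
  8 (index 2): smaller elements after it = [] -> 0
Total inversions = 2 + 0 + 0 = 2
Final answer: 2


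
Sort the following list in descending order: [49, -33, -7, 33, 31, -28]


Original list: [49, -33, -7, 33, 31, -28]
Repeatedly take the largest remaining element:
  Remaining [49, -33, -7, 33, 31, -28] -> largest is 49
  Remaining [-33, -7, 33, 31, -28] -> largest is 33
  Remaining [-33, -7, 31, -28] -> largest is 31
  Remaining [-33, -7, -28] -> largest is -7
  Remaining [-33, -28] -> largest is -28
  Remaining [-33] -> largest is -33
Collecting the picks in order gives the descending list.
Final answer: [49, 33, 31, -7, -28, -33]


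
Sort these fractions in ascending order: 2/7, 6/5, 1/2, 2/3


Convert to decimal for comparison:
  2/7 = 0.2857
  6/5 = 1.2
  1/2 = 0.5
  2/3 = 0.6667
Decimals in increasing order: 0.2857 < 0.5 < 0.6667 < 1.2
Writing each back as its fraction gives the sorted order.
Final answer: 2/7, 1/2, 2/3, 6/5


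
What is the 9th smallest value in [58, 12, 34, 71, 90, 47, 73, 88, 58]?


Sort ascending: [12, 34, 47, 58, 58, 71, 73, 88, 90]
The 9th element (1-indexed) is at index 8.
Value = 90
Final answer: 90


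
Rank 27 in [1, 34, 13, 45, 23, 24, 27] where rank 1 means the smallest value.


Sort ascending: [1, 13, 23, 24, 27, 34, 45]
Find 27 in the sorted list.
27 is at position 5 (1-indexed).
Final answer: 5


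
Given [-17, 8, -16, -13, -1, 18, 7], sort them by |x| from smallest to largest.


Compute absolute values:
  |-17| = 17
  |8| = 8
  |-16| = 16
  |-13| = 13
  |-1| = 1
  |18| = 18
  |7| = 7
Absolute values in increasing order: 1 < 7 < 8 < 13 < 16 < 17 < 18
Listing the original numbers in that order gives the answer.
Final answer: [-1, 7, 8, -13, -16, -17, 18]


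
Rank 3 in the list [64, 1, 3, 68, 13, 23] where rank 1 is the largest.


Sort descending: [68, 64, 23, 13, 3, 1]
Find 3 in the sorted list.
3 is at position 5.
Final answer: 5


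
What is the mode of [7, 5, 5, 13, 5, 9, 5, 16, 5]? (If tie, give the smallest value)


Count the frequency of each value:
  5 appears 5 time(s)
  7 appears 1 time(s)
  9 appears 1 time(s)
  13 appears 1 time(s)
  16 appears 1 time(s)
Maximum frequency is 5.
Only 5 reaches that frequency, so it is the mode.
Final answer: 5


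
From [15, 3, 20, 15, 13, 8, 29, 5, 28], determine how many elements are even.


Check each element:
  15 is odd
  3 is odd
  20 is even
  15 is odd
  13 is odd
  8 is even
  29 is odd
  5 is odd
  28 is even
Evens: [20, 8, 28]
Count of evens = 3
Final answer: 3


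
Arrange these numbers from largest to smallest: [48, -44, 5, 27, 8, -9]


Original list: [48, -44, 5, 27, 8, -9]
Repeatedly take the largest remaining element:
  Remaining [48, -44, 5, 27, 8, -9] -> largest is 48
  Remaining [-44, 5, 27, 8, -9] -> largest is 27
  Remaining [-44, 5, 8, -9] -> largest is 8
  Remaining [-44, 5, -9] -> largest is 5
  Remaining [-44, -9] -> largest is -9
  Remaining [-44] -> largest is -44
Collecting the picks in order gives the descending list.
Final answer: [48, 27, 8, 5, -9, -44]


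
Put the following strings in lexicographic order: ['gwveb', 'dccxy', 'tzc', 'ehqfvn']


Compare strings character by character (the first differing letter decides):
  'dccxy' < 'ehqfvn' since 'd' < 'e' at position 1
  'ehqfvn' < 'gwveb' since 'e' < 'g' at position 1
  'gwveb' < 'tzc' since 'g' < 't' at position 1
Chaining these comparisons gives the alphabetical order.
Final answer: ['dccxy', 'ehqfvn', 'gwveb', 'tzc']


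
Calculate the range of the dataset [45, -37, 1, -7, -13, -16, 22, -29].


Maximum value: 45
Minimum value: -37
Range = 45 - (-37) = 82
Final answer: 82


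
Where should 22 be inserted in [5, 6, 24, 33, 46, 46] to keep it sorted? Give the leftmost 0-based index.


List is sorted: [5, 6, 24, 33, 46, 46]
We need the leftmost position where 22 can be inserted, i.e. the first index whose element is >= 22 (or the end of the list if none is).
Binary search with low=0, high=6 (0-based indices):
  low=0, high=6, mid=3: a[3]=33 >= 22, so high = 3
  low=0, high=3, mid=1: a[1]=6 < 22, so low = 2
  low=2, high=3, mid=2: a[2]=24 >= 22, so high = 2
Now low = high = 2, so the insertion index is 2.
Final answer: 2


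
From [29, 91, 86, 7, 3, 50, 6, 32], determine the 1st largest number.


Sort descending: [91, 86, 50, 32, 29, 7, 6, 3]
The 1st element (1-indexed) is at index 0.
Value = 91
Final answer: 91


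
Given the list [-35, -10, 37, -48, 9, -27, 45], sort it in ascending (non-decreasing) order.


Original list: [-35, -10, 37, -48, 9, -27, 45]
Repeatedly take the smallest remaining element:
  Remaining [-35, -10, 37, -48, 9, -27, 45] -> smallest is -48
  Remaining [-35, -10, 37, 9, -27, 45] -> smallest is -35
  Remaining [-10, 37, 9, -27, 45] -> smallest is -27
  Remaining [-10, 37, 9, 45] -> smallest is -10
  Remaining [37, 9, 45] -> smallest is 9
  Remaining [37, 45] -> smallest is 37
  Remaining [45] -> smallest is 45
Collecting the picks in order gives the sorted list.
Final answer: [-48, -35, -27, -10, 9, 37, 45]


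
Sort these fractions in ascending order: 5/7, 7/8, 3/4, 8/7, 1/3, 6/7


Convert to decimal for comparison:
  5/7 = 0.7143
  7/8 = 0.875
  3/4 = 0.75
  8/7 = 1.1429
  1/3 = 0.3333
  6/7 = 0.8571
Decimals in increasing order: 0.3333 < 0.7143 < 0.75 < 0.8571 < 0.875 < 1.1429
Writing each back as its fraction gives the sorted order.
Final answer: 1/3, 5/7, 3/4, 6/7, 7/8, 8/7


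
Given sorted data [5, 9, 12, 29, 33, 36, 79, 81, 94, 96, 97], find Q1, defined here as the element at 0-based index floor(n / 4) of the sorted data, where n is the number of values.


The list has n = 11 elements.
Q1 index = floor(11 / 4) = floor(2.75) = 2
Counting from index 0 in the sorted data, the element at index 2 is 12.
Final answer: 12


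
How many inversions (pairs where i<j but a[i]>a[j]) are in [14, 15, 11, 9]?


For each element, count the later elements that are smaller than it:
  14 (index 0): smaller elements after it = [11, 9] -> 2
  15 (index 1): smaller elements after it = [11, 9] -> 2
  11 (index 2): smaller elements after it = [9] -> 1
Total inversions = 2 + 2 + 1 = 5
Final answer: 5


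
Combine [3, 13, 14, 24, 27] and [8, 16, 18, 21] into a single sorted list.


List A: [3, 13, 14, 24, 27]
List B: [8, 16, 18, 21]
Repeatedly compare the front elements and take the smaller:
  3 vs 8 -> take 3
  13 vs 8 -> take 8
  13 vs 16 -> take 13
  14 vs 16 -> take 14
  24 vs 16 -> take 16
  24 vs 18 -> take 18
  24 vs 21 -> take 21
  B is exhausted; append the rest of A: [24, 27]
Final answer: [3, 8, 13, 14, 16, 18, 21, 24, 27]


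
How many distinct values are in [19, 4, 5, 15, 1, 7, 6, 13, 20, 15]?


List all unique values:
Distinct values: [1, 4, 5, 6, 7, 13, 15, 19, 20]
Count = 9
Final answer: 9


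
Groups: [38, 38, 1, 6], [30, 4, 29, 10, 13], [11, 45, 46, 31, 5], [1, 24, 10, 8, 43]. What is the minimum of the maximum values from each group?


Find max of each group:
  Group 1: [38, 38, 1, 6] -> max = 38
  Group 2: [30, 4, 29, 10, 13] -> max = 30
  Group 3: [11, 45, 46, 31, 5] -> max = 46
  Group 4: [1, 24, 10, 8, 43] -> max = 43
Maxes: [38, 30, 46, 43]
Minimum of maxes = 30
Final answer: 30


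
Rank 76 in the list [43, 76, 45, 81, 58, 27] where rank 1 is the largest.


Sort descending: [81, 76, 58, 45, 43, 27]
Find 76 in the sorted list.
76 is at position 2.
Final answer: 2


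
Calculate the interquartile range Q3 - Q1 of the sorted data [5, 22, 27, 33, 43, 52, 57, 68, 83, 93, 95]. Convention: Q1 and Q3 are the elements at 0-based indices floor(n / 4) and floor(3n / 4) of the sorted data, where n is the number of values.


The data has n = 11 elements.
Q1 index = floor(11 / 4) = floor(2.75) = 2; Q3 index = floor(3 * 11 / 4) = floor(8.25) = 8
Q1 = element at index 2 = 27
Q3 = element at index 8 = 83
IQR = 83 - 27 = 56
Final answer: 56


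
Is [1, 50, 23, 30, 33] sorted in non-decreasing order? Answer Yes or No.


Check consecutive pairs:
  1 <= 50? True
  50 <= 23? False
  23 <= 30? True
  30 <= 33? True
1 consecutive pair(s) are out of order, so the list is not sorted.
Final answer: No


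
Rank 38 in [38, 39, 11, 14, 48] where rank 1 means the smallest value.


Sort ascending: [11, 14, 38, 39, 48]
Find 38 in the sorted list.
38 is at position 3 (1-indexed).
Final answer: 3


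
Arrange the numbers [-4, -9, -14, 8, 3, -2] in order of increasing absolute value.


Compute absolute values:
  |-4| = 4
  |-9| = 9
  |-14| = 14
  |8| = 8
  |3| = 3
  |-2| = 2
Absolute values in increasing order: 2 < 3 < 4 < 8 < 9 < 14
Listing the original numbers in that order gives the answer.
Final answer: [-2, 3, -4, 8, -9, -14]


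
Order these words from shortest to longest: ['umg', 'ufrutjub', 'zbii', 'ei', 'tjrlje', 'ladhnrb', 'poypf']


Compute lengths:
  'umg' has length 3
  'ufrutjub' has length 8
  'zbii' has length 4
  'ei' has length 2
  'tjrlje' has length 6
  'ladhnrb' has length 7
  'poypf' has length 5
Lengths in increasing order: 2 < 3 < 4 < 5 < 6 < 7 < 8
Listing the words in that order gives the answer.
Final answer: ['ei', 'umg', 'zbii', 'poypf', 'tjrlje', 'ladhnrb', 'ufrutjub']


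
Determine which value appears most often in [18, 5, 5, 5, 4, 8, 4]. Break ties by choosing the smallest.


Count the frequency of each value:
  4 appears 2 time(s)
  5 appears 3 time(s)
  8 appears 1 time(s)
  18 appears 1 time(s)
Maximum frequency is 3.
Only 5 reaches that frequency, so it is the mode.
Final answer: 5


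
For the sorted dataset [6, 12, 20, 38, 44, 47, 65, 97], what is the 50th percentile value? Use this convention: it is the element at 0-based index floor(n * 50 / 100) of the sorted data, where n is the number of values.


The dataset has n = 8 elements.
Index = floor(8 * 50 / 100) = floor(400 / 100) = floor(4) = 4
Counting from index 0 in the sorted data, the element at index 4 is 44.
Final answer: 44


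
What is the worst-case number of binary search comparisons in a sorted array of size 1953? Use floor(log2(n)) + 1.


Binary search halves the search space each step.
Maximum comparisons = floor(log2(1953)) + 1
log2(1953) = 10.9315
floor(log2(1953)) = 10, so 10 + 1 = 11
Final answer: 11


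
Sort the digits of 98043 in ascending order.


The number 98043 has digits: 9, 8, 0, 4, 3
Sorted: 0, 3, 4, 8, 9
Joining the sorted digits gives the result.
Final answer: 03489


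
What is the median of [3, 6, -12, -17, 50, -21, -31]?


First, sort the list: [-31, -21, -17, -12, 3, 6, 50]
The list has 7 elements (odd count).
The middle index is 3 (0-based), and the element there is -12.
Final answer: -12


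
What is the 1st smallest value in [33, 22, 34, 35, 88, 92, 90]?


Sort ascending: [22, 33, 34, 35, 88, 90, 92]
The 1st element (1-indexed) is at index 0.
Value = 22
Final answer: 22


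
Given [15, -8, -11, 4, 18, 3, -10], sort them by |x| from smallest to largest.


Compute absolute values:
  |15| = 15
  |-8| = 8
  |-11| = 11
  |4| = 4
  |18| = 18
  |3| = 3
  |-10| = 10
Absolute values in increasing order: 3 < 4 < 8 < 10 < 11 < 15 < 18
Listing the original numbers in that order gives the answer.
Final answer: [3, 4, -8, -10, -11, 15, 18]


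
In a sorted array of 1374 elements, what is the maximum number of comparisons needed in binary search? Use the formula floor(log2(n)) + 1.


Binary search halves the search space each step.
Maximum comparisons = floor(log2(1374)) + 1
log2(1374) = 10.4242
floor(log2(1374)) = 10, so 10 + 1 = 11
Final answer: 11


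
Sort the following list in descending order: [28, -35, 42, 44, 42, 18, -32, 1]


Original list: [28, -35, 42, 44, 42, 18, -32, 1]
Repeatedly take the largest remaining element:
  Remaining [28, -35, 42, 44, 42, 18, -32, 1] -> largest is 44
  Remaining [28, -35, 42, 42, 18, -32, 1] -> largest is 42
  Remaining [28, -35, 42, 18, -32, 1] -> largest is 42
  Remaining [28, -35, 18, -32, 1] -> largest is 28
  Remaining [-35, 18, -32, 1] -> largest is 18
  Remaining [-35, -32, 1] -> largest is 1
  Remaining [-35, -32] -> largest is -32
  Remaining [-35] -> largest is -35
Collecting the picks in order gives the descending list.
Final answer: [44, 42, 42, 28, 18, 1, -32, -35]


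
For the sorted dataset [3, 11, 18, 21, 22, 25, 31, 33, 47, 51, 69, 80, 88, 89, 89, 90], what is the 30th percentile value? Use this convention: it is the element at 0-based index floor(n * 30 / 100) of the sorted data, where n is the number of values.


The dataset has n = 16 elements.
Index = floor(16 * 30 / 100) = floor(480 / 100) = floor(4.8) = 4
Counting from index 0 in the sorted data, the element at index 4 is 22.
Final answer: 22


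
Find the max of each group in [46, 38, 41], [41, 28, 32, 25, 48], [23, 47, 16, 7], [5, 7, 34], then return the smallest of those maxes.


Find max of each group:
  Group 1: [46, 38, 41] -> max = 46
  Group 2: [41, 28, 32, 25, 48] -> max = 48
  Group 3: [23, 47, 16, 7] -> max = 47
  Group 4: [5, 7, 34] -> max = 34
Maxes: [46, 48, 47, 34]
Minimum of maxes = 34
Final answer: 34


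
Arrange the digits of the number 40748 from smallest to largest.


The number 40748 has digits: 4, 0, 7, 4, 8
Sorted: 0, 4, 4, 7, 8
Joining the sorted digits gives the result.
Final answer: 04478


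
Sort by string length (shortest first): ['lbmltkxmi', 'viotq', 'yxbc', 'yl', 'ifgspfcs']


Compute lengths:
  'lbmltkxmi' has length 9
  'viotq' has length 5
  'yxbc' has length 4
  'yl' has length 2
  'ifgspfcs' has length 8
Lengths in increasing order: 2 < 4 < 5 < 8 < 9
Listing the words in that order gives the answer.
Final answer: ['yl', 'yxbc', 'viotq', 'ifgspfcs', 'lbmltkxmi']


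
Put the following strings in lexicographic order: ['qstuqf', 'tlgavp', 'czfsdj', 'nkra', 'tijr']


Compare strings character by character (the first differing letter decides):
  'czfsdj' < 'nkra' since 'c' < 'n' at position 1
  'nkra' < 'qstuqf' since 'n' < 'q' at position 1
  'qstuqf' < 'tijr' since 'q' < 't' at position 1
  'tijr' < 'tlgavp' since 'i' < 'l' at position 2
Chaining these comparisons gives the alphabetical order.
Final answer: ['czfsdj', 'nkra', 'qstuqf', 'tijr', 'tlgavp']


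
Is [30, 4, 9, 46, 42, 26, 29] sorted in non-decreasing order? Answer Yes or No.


Check consecutive pairs:
  30 <= 4? False
  4 <= 9? True
  9 <= 46? True
  46 <= 42? False
  42 <= 26? False
  26 <= 29? True
3 consecutive pair(s) are out of order, so the list is not sorted.
Final answer: No


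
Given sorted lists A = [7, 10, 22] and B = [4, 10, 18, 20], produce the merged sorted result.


List A: [7, 10, 22]
List B: [4, 10, 18, 20]
Repeatedly compare the front elements and take the smaller:
  7 vs 4 -> take 4
  7 vs 10 -> take 7
  10 vs 10 -> take 10
  22 vs 10 -> take 10
  22 vs 18 -> take 18
  22 vs 20 -> take 20
  B is exhausted; append the rest of A: [22]
Final answer: [4, 7, 10, 10, 18, 20, 22]


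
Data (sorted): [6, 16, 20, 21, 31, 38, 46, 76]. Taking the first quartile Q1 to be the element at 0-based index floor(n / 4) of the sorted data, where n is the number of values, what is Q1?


The list has n = 8 elements.
Q1 index = floor(8 / 4) = floor(2) = 2
Counting from index 0 in the sorted data, the element at index 2 is 20.
Final answer: 20


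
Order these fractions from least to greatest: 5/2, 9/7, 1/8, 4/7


Convert to decimal for comparison:
  5/2 = 2.5
  9/7 = 1.2857
  1/8 = 0.125
  4/7 = 0.5714
Decimals in increasing order: 0.125 < 0.5714 < 1.2857 < 2.5
Writing each back as its fraction gives the sorted order.
Final answer: 1/8, 4/7, 9/7, 5/2


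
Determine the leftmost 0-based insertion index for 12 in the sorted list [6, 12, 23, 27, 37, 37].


List is sorted: [6, 12, 23, 27, 37, 37]
We need the leftmost position where 12 can be inserted, i.e. the first index whose element is >= 12 (or the end of the list if none is).
Binary search with low=0, high=6 (0-based indices):
  low=0, high=6, mid=3: a[3]=27 >= 12, so high = 3
  low=0, high=3, mid=1: a[1]=12 >= 12, so high = 1
  low=0, high=1, mid=0: a[0]=6 < 12, so low = 1
Now low = high = 1, so the insertion index is 1.
Final answer: 1


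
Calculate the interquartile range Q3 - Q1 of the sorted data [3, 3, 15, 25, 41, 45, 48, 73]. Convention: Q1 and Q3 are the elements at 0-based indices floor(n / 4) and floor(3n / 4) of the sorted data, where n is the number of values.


The data has n = 8 elements.
Q1 index = floor(8 / 4) = floor(2) = 2; Q3 index = floor(3 * 8 / 4) = floor(6) = 6
Q1 = element at index 2 = 15
Q3 = element at index 6 = 48
IQR = 48 - 15 = 33
Final answer: 33


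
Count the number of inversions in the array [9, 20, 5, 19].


For each element, count the later elements that are smaller than it:
  9 (index 0): smaller elements after it = [5] -> 1
  20 (index 1): smaller elements after it = [5, 19] -> 2
  5 (index 2): smaller elements after it = [] -> 0
Total inversions = 1 + 2 + 0 = 3
Final answer: 3


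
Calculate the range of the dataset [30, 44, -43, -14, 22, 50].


Maximum value: 50
Minimum value: -43
Range = 50 - (-43) = 93
Final answer: 93


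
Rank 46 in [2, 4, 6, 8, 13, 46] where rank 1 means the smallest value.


Sort ascending: [2, 4, 6, 8, 13, 46]
Find 46 in the sorted list.
46 is at position 6 (1-indexed).
Final answer: 6


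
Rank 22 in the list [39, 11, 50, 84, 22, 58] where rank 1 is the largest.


Sort descending: [84, 58, 50, 39, 22, 11]
Find 22 in the sorted list.
22 is at position 5.
Final answer: 5


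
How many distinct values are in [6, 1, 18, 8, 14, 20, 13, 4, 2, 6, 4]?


List all unique values:
Distinct values: [1, 2, 4, 6, 8, 13, 14, 18, 20]
Count = 9
Final answer: 9


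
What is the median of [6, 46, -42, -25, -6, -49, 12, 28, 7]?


First, sort the list: [-49, -42, -25, -6, 6, 7, 12, 28, 46]
The list has 9 elements (odd count).
The middle index is 4 (0-based), and the element there is 6.
Final answer: 6


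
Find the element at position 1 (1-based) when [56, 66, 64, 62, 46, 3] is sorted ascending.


Sort ascending: [3, 46, 56, 62, 64, 66]
The 1st element (1-indexed) is at index 0.
Value = 3
Final answer: 3


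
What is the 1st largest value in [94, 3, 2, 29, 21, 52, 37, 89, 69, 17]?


Sort descending: [94, 89, 69, 52, 37, 29, 21, 17, 3, 2]
The 1st element (1-indexed) is at index 0.
Value = 94
Final answer: 94


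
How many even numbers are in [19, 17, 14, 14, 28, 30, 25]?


Check each element:
  19 is odd
  17 is odd
  14 is even
  14 is even
  28 is even
  30 is even
  25 is odd
Evens: [14, 14, 28, 30]
Count of evens = 4
Final answer: 4


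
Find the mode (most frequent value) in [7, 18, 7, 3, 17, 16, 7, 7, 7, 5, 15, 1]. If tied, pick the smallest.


Count the frequency of each value:
  1 appears 1 time(s)
  3 appears 1 time(s)
  5 appears 1 time(s)
  7 appears 5 time(s)
  15 appears 1 time(s)
  16 appears 1 time(s)
  17 appears 1 time(s)
  18 appears 1 time(s)
Maximum frequency is 5.
Only 7 reaches that frequency, so it is the mode.
Final answer: 7


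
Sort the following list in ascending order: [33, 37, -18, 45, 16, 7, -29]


Original list: [33, 37, -18, 45, 16, 7, -29]
Repeatedly take the smallest remaining element:
  Remaining [33, 37, -18, 45, 16, 7, -29] -> smallest is -29
  Remaining [33, 37, -18, 45, 16, 7] -> smallest is -18
  Remaining [33, 37, 45, 16, 7] -> smallest is 7
  Remaining [33, 37, 45, 16] -> smallest is 16
  Remaining [33, 37, 45] -> smallest is 33
  Remaining [37, 45] -> smallest is 37
  Remaining [45] -> smallest is 45
Collecting the picks in order gives the sorted list.
Final answer: [-29, -18, 7, 16, 33, 37, 45]


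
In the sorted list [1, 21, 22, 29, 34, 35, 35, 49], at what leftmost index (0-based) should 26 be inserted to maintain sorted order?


List is sorted: [1, 21, 22, 29, 34, 35, 35, 49]
We need the leftmost position where 26 can be inserted, i.e. the first index whose element is >= 26 (or the end of the list if none is).
Binary search with low=0, high=8 (0-based indices):
  low=0, high=8, mid=4: a[4]=34 >= 26, so high = 4
  low=0, high=4, mid=2: a[2]=22 < 26, so low = 3
  low=3, high=4, mid=3: a[3]=29 >= 26, so high = 3
Now low = high = 3, so the insertion index is 3.
Final answer: 3


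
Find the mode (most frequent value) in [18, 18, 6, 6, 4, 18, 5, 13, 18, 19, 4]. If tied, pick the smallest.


Count the frequency of each value:
  4 appears 2 time(s)
  5 appears 1 time(s)
  6 appears 2 time(s)
  13 appears 1 time(s)
  18 appears 4 time(s)
  19 appears 1 time(s)
Maximum frequency is 4.
Only 18 reaches that frequency, so it is the mode.
Final answer: 18


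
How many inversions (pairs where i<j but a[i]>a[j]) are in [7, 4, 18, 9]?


For each element, count the later elements that are smaller than it:
  7 (index 0): smaller elements after it = [4] -> 1
  4 (index 1): smaller elements after it = [] -> 0
  18 (index 2): smaller elements after it = [9] -> 1
Total inversions = 1 + 0 + 1 = 2
Final answer: 2


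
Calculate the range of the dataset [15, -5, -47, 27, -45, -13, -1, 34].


Maximum value: 34
Minimum value: -47
Range = 34 - (-47) = 81
Final answer: 81


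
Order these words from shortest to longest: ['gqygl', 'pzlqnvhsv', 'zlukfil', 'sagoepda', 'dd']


Compute lengths:
  'gqygl' has length 5
  'pzlqnvhsv' has length 9
  'zlukfil' has length 7
  'sagoepda' has length 8
  'dd' has length 2
Lengths in increasing order: 2 < 5 < 7 < 8 < 9
Listing the words in that order gives the answer.
Final answer: ['dd', 'gqygl', 'zlukfil', 'sagoepda', 'pzlqnvhsv']


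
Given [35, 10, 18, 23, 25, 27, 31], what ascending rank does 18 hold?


Sort ascending: [10, 18, 23, 25, 27, 31, 35]
Find 18 in the sorted list.
18 is at position 2 (1-indexed).
Final answer: 2


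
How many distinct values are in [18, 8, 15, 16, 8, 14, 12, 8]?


List all unique values:
Distinct values: [8, 12, 14, 15, 16, 18]
Count = 6
Final answer: 6


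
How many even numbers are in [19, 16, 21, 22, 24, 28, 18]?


Check each element:
  19 is odd
  16 is even
  21 is odd
  22 is even
  24 is even
  28 is even
  18 is even
Evens: [16, 22, 24, 28, 18]
Count of evens = 5
Final answer: 5


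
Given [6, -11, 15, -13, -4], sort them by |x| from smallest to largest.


Compute absolute values:
  |6| = 6
  |-11| = 11
  |15| = 15
  |-13| = 13
  |-4| = 4
Absolute values in increasing order: 4 < 6 < 11 < 13 < 15
Listing the original numbers in that order gives the answer.
Final answer: [-4, 6, -11, -13, 15]


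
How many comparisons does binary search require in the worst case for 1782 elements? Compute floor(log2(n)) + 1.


Binary search halves the search space each step.
Maximum comparisons = floor(log2(1782)) + 1
log2(1782) = 10.7993
floor(log2(1782)) = 10, so 10 + 1 = 11
Final answer: 11


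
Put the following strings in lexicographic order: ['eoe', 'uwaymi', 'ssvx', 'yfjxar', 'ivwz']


Compare strings character by character (the first differing letter decides):
  'eoe' < 'ivwz' since 'e' < 'i' at position 1
  'ivwz' < 'ssvx' since 'i' < 's' at position 1
  'ssvx' < 'uwaymi' since 's' < 'u' at position 1
  'uwaymi' < 'yfjxar' since 'u' < 'y' at position 1
Chaining these comparisons gives the alphabetical order.
Final answer: ['eoe', 'ivwz', 'ssvx', 'uwaymi', 'yfjxar']


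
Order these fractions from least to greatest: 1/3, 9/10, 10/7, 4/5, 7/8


Convert to decimal for comparison:
  1/3 = 0.3333
  9/10 = 0.9
  10/7 = 1.4286
  4/5 = 0.8
  7/8 = 0.875
Decimals in increasing order: 0.3333 < 0.8 < 0.875 < 0.9 < 1.4286
Writing each back as its fraction gives the sorted order.
Final answer: 1/3, 4/5, 7/8, 9/10, 10/7


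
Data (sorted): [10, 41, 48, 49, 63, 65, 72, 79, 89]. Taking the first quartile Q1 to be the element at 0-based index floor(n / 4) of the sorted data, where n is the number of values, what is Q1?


The list has n = 9 elements.
Q1 index = floor(9 / 4) = floor(2.25) = 2
Counting from index 0 in the sorted data, the element at index 2 is 48.
Final answer: 48


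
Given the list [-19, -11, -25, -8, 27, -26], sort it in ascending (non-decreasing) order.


Original list: [-19, -11, -25, -8, 27, -26]
Repeatedly take the smallest remaining element:
  Remaining [-19, -11, -25, -8, 27, -26] -> smallest is -26
  Remaining [-19, -11, -25, -8, 27] -> smallest is -25
  Remaining [-19, -11, -8, 27] -> smallest is -19
  Remaining [-11, -8, 27] -> smallest is -11
  Remaining [-8, 27] -> smallest is -8
  Remaining [27] -> smallest is 27
Collecting the picks in order gives the sorted list.
Final answer: [-26, -25, -19, -11, -8, 27]


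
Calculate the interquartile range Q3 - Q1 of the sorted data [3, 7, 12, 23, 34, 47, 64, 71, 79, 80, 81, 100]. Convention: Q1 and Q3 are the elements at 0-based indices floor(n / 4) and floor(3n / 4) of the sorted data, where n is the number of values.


The data has n = 12 elements.
Q1 index = floor(12 / 4) = floor(3) = 3; Q3 index = floor(3 * 12 / 4) = floor(9) = 9
Q1 = element at index 3 = 23
Q3 = element at index 9 = 80
IQR = 80 - 23 = 57
Final answer: 57


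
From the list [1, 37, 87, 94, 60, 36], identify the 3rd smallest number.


Sort ascending: [1, 36, 37, 60, 87, 94]
The 3rd element (1-indexed) is at index 2.
Value = 37
Final answer: 37


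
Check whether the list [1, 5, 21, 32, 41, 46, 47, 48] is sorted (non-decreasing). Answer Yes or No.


Check consecutive pairs:
  1 <= 5? True
  5 <= 21? True
  21 <= 32? True
  32 <= 41? True
  41 <= 46? True
  46 <= 47? True
  47 <= 48? True
Every consecutive pair is in order, so the list is non-decreasing.
Final answer: Yes


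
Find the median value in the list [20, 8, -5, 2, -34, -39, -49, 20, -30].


First, sort the list: [-49, -39, -34, -30, -5, 2, 8, 20, 20]
The list has 9 elements (odd count).
The middle index is 4 (0-based), and the element there is -5.
Final answer: -5
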